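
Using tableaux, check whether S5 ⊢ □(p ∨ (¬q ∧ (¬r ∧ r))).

Tableau for the negation ¬□(p ∨ (¬q ∧ (¬r ∧ r))):
1. ¬□(p ∨ (¬q ∧ (¬r ∧ r))), u
2. ¬(p ∨ (¬q ∧ (¬r ∧ r))), v
3. ¬p, v
4. ¬(¬q ∧ (¬r ∧ r)), v
5. ¬(¬r ∧ r), v
6. ¬r, v
Accessibility: uRu, uRv, vRu, vRv
The negation has an open branch (countermodel exists).

Not valid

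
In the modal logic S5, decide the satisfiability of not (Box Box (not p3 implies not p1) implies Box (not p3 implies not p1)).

1. not (Box Box (not p3 implies not p1) implies Box (not p3 implies not p1)), u
2. Box Box (not p3 implies not p1), u   [neg-implies-rule on 1]
3. not Box (not p3 implies not p1), u   [neg-implies-rule on 1]
4. Box (not p3 implies not p1), u   [Box-rule on 2 via uRu]
5. not p3 implies not p1, u   [Box-rule on 4 via uRu]
6. not p1, u   [implies-rule on 5 (branches; this branch)]
7. not (not p3 implies not p1), v   [neg-Box-rule on 3: fresh world v, uRv]
8. not p3, v   [neg-implies-rule on 7]
9. p1, v   [neg-implies-rule on 7]
10. Box (not p3 implies not p1), v   [Box-rule on 2 via uRv]
11. not p3 implies not p1, v   [Box-rule on 4 via uRv]
12. not p1, v   [implies-rule on 11 (branches; this branch)]
Accessibility: uRu, uRv, vRu, vRv
Branch closes: p1 and not p1 both at v.
All branches of the tableau close; one closing branch shown above.

Unsatisfiable (every branch closes)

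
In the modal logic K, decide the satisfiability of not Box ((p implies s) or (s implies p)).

No, unsatisfiable

1. not Box ((p implies s) or (s implies p)), 0
2. not ((p implies s) or (s implies p)), 1   [neg-Box-rule on 1: fresh world 1, 0R1]
3. not (p implies s), 1   [neg-or-rule on 2]
4. not (s implies p), 1   [neg-or-rule on 2]
5. p, 1   [neg-implies-rule on 3]
6. not s, 1   [neg-implies-rule on 3]
7. s, 1   [neg-implies-rule on 4]
8. not p, 1   [neg-implies-rule on 4]
Accessibility: 0R1
Branch closes: s and not s both at 1.
All branches of the tableau close; one closing branch shown above.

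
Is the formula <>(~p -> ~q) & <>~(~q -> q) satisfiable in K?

1. <>(~p -> ~q) & <>~(~q -> q), u
2. <>(~p -> ~q), u   [&-rule on 1]
3. <>~(~q -> q), u   [&-rule on 1]
4. ~p -> ~q, v   [<>-rule on 2: fresh world v, uRv]
5. ~q, v   [->-rule on 4 (branches; this branch)]
6. ~(~q -> q), w   [<>-rule on 3: fresh world w, uRw]
7. ~q, w   [~->-rule on 6]
Accessibility: uRv, uRw

Yes, satisfiable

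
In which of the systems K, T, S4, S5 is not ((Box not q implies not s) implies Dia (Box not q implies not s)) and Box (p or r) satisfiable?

T-tableau for the formula:
1. not ((Box not q implies not s) implies Dia (Box not q implies not s)) and Box (p or r), 0
2. not ((Box not q implies not s) implies Dia (Box not q implies not s)), 0
3. Box (p or r), 0
4. Box not q implies not s, 0
5. not Dia (Box not q implies not s), 0
6. p or r, 0
7. not (Box not q implies not s), 0
8. Box not q, 0
9. s, 0
10. not q, 0
11. not Box not q, 0
12. r, 0
13. q, 1
14. p or r, 1
15. not (Box not q implies not s), 1
16. Box not q, 1
17. s, 1
18. not q, 1
Accessibility: 0R0, 0R1, 1R1
Branch closes: q and not q both at 1.
Every branch closes (one shown): unsatisfiable in T, hence also in S4, S5 (every S4/S5-frame is a T-frame).
K-tableau for the formula:
1. not ((Box not q implies not s) implies Dia (Box not q implies not s)) and Box (p or r), 0
2. not ((Box not q implies not s) implies Dia (Box not q implies not s)), 0
3. Box (p or r), 0
4. Box not q implies not s, 0
5. not Dia (Box not q implies not s), 0
6. not s, 0
Complete open branch: satisfiable in K.

K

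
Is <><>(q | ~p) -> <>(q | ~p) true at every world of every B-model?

Tableau for the negation ~(<><>(q | ~p) -> <>(q | ~p)):
1. ~(<><>(q | ~p) -> <>(q | ~p)), w0
2. <><>(q | ~p), w0
3. ~<>(q | ~p), w0
4. ~(q | ~p), w0
5. ~q, w0
6. p, w0
7. <>(q | ~p), w1
8. ~(q | ~p), w1
9. ~q, w1
10. p, w1
11. q | ~p, w2
12. ~p, w2
Accessibility: w0Rw0, w0Rw1, w1Rw0, w1Rw1, w1Rw2, w2Rw1, w2Rw2
The negation has an open branch (countermodel exists).

Not valid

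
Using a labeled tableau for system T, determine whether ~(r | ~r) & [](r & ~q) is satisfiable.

No, unsatisfiable

1. ~(r | ~r) & [](r & ~q), w0
2. ~(r | ~r), w0
3. [](r & ~q), w0
4. ~r, w0
5. r, w0
Accessibility: w0Rw0
Branch closes: r and ~r both at w0.
All branches of the tableau close; one closing branch shown above.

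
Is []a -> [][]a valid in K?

Tableau for the negation ~([]a -> [][]a):
1. ~([]a -> [][]a), u
2. []a, u   [~->-rule on 1]
3. ~[][]a, u   [~->-rule on 1]
4. ~[]a, v   [~[]-rule on 3: fresh world v, uRv]
5. a, v   [[]-rule on 2 via uRv]
6. ~a, w   [~[]-rule on 4: fresh world w, vRw]
Accessibility: uRv, vRw
The negation has an open branch (countermodel exists).

Not valid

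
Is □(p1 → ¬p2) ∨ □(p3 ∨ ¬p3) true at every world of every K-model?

Valid in K

Tableau for the negation ¬(□(p1 → ¬p2) ∨ □(p3 ∨ ¬p3)):
1. ¬(□(p1 → ¬p2) ∨ □(p3 ∨ ¬p3)), u
2. ¬□(p1 → ¬p2), u
3. ¬□(p3 ∨ ¬p3), u
4. ¬(p1 → ¬p2), v
5. p1, v
6. p2, v
7. ¬(p3 ∨ ¬p3), w
8. ¬p3, w
9. p3, w
Accessibility: uRv, uRw
Branch closes: p3 and ¬p3 both at w.
Every branch of the negation's tableau closes; the branch above is one of them.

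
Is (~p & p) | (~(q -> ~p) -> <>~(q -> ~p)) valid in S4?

Tableau for the negation ~((~p & p) | (~(q -> ~p) -> <>~(q -> ~p))):
1. ~((~p & p) | (~(q -> ~p) -> <>~(q -> ~p))), 0
2. ~(~p & p), 0
3. ~(~(q -> ~p) -> <>~(q -> ~p)), 0
4. ~(q -> ~p), 0
5. ~<>~(q -> ~p), 0
6. q, 0
7. p, 0
8. q -> ~p, 0
9. ~p, 0
Accessibility: 0R0
Branch closes: p and ~p both at 0.
All branches of the negation close; one closing branch shown above.

Valid in S4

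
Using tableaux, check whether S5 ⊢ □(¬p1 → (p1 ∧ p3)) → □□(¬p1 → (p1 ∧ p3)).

Tableau for the negation ¬(□(¬p1 → (p1 ∧ p3)) → □□(¬p1 → (p1 ∧ p3))):
1. ¬(□(¬p1 → (p1 ∧ p3)) → □□(¬p1 → (p1 ∧ p3))), w0
2. □(¬p1 → (p1 ∧ p3)), w0
3. ¬□□(¬p1 → (p1 ∧ p3)), w0
4. ¬p1 → (p1 ∧ p3), w0
5. p1 ∧ p3, w0
6. p1, w0
7. p3, w0
8. ¬□(¬p1 → (p1 ∧ p3)), w1
9. ¬p1 → (p1 ∧ p3), w1
10. p1 ∧ p3, w1
11. p1, w1
12. p3, w1
13. ¬(¬p1 → (p1 ∧ p3)), w2
14. ¬p1, w2
15. ¬(p1 ∧ p3), w2
16. ¬p1 → (p1 ∧ p3), w2
17. ¬p3, w2
18. p1 ∧ p3, w2
19. p1, w2
20. p3, w2
Accessibility: w0Rw0, w0Rw1, w0Rw2, w1Rw0, w1Rw1, w1Rw2, w2Rw0, w2Rw1, w2Rw2
Branch closes: p1 and ¬p1 both at w2.
All branches of the negation close; one closing branch shown above.

Valid in S5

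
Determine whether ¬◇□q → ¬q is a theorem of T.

Tableau for the negation ¬(¬◇□q → ¬q):
1. ¬(¬◇□q → ¬q), 0
2. ¬◇□q, 0
3. q, 0
4. ¬□q, 0
5. ¬q, 1
6. ¬□q, 1
7. ¬q, 2
Accessibility: 0R0, 0R1, 1R1, 1R2, 2R2
The negation has an open branch (countermodel exists).

Not valid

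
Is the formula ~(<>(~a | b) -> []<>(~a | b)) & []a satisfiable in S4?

Yes, satisfiable

1. ~(<>(~a | b) -> []<>(~a | b)) & []a, 0
2. ~(<>(~a | b) -> []<>(~a | b)), 0
3. []a, 0
4. <>(~a | b), 0
5. ~[]<>(~a | b), 0
6. a, 0
7. ~a | b, 1
8. a, 1
9. b, 1
10. ~<>(~a | b), 2
11. a, 2
12. ~(~a | b), 2
13. ~b, 2
Accessibility: 0R0, 0R1, 0R2, 1R1, 2R2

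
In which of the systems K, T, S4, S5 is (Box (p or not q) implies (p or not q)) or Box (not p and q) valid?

T, S4, S5

K-tableau for the negation not ((Box (p or not q) implies (p or not q)) or Box (not p and q)):
1. not ((Box (p or not q) implies (p or not q)) or Box (not p and q)), u
2. not (Box (p or not q) implies (p or not q)), u
3. not Box (not p and q), u
4. Box (p or not q), u
5. not (p or not q), u
6. not p, u
7. q, u
8. not (not p and q), v
9. p or not q, v
10. not q, v
Accessibility: uRv
Complete open branch: countermodel on a K-frame, so not valid in K.
T-tableau for the negation not ((Box (p or not q) implies (p or not q)) or Box (not p and q)):
1. not ((Box (p or not q) implies (p or not q)) or Box (not p and q)), u
2. not (Box (p or not q) implies (p or not q)), u
3. not Box (not p and q), u
4. Box (p or not q), u
5. not (p or not q), u
6. not p, u
7. q, u
8. p or not q, u
9. not q, u
Accessibility: uRu
Branch closes: q and not q both at u.
Every branch closes (one shown): valid in T, hence also in S4, S5 (every theorem of T is a theorem of S4 and S5).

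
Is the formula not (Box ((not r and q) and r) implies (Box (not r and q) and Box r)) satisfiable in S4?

Unsatisfiable (every branch closes)

1. not (Box ((not r and q) and r) implies (Box (not r and q) and Box r)), w0
2. Box ((not r and q) and r), w0
3. not (Box (not r and q) and Box r), w0
4. (not r and q) and r, w0
5. not r and q, w0
6. r, w0
7. not r, w0
8. q, w0
Accessibility: w0Rw0
Branch closes: r and not r both at w0.
All branches of the tableau close; one closing branch shown above.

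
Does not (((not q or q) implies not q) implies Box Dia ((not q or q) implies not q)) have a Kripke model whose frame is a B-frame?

No, unsatisfiable

1. not (((not q or q) implies not q) implies Box Dia ((not q or q) implies not q)), u
2. (not q or q) implies not q, u   [neg-implies-rule on 1]
3. not Box Dia ((not q or q) implies not q), u   [neg-implies-rule on 1]
4. not q, u   [implies-rule on 2 (branches; this branch)]
5. not Dia ((not q or q) implies not q), v   [neg-Box-rule on 3: fresh world v, uRv]
6. not ((not q or q) implies not q), u   [neg-Dia-rule on 5 via vRu]
7. not q or q, u   [neg-implies-rule on 6]
8. q, u   [neg-implies-rule on 6]
Accessibility: uRu, uRv, vRu, vRv
Branch closes: q and not q both at u.
Every branch closes; the branch above is one of them.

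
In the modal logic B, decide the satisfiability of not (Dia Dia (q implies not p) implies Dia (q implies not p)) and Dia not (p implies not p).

1. not (Dia Dia (q implies not p) implies Dia (q implies not p)) and Dia not (p implies not p), u
2. not (Dia Dia (q implies not p) implies Dia (q implies not p)), u   [and-rule on 1]
3. Dia not (p implies not p), u   [and-rule on 1]
4. Dia Dia (q implies not p), u   [neg-implies-rule on 2]
5. not Dia (q implies not p), u   [neg-implies-rule on 2]
6. not (q implies not p), u   [neg-Dia-rule on 5 via uRu]
7. q, u   [neg-implies-rule on 6]
8. p, u   [neg-implies-rule on 6]
9. not (p implies not p), v   [Dia-rule on 3: fresh world v, uRv]
10. p, v   [neg-implies-rule on 9]
11. not (q implies not p), v   [neg-Dia-rule on 5 via uRv]
12. q, v   [neg-implies-rule on 11]
13. Dia (q implies not p), w   [Dia-rule on 4: fresh world w, uRw]
14. not (q implies not p), w   [neg-Dia-rule on 5 via uRw]
15. q, w   [neg-implies-rule on 14]
16. p, w   [neg-implies-rule on 14]
17. q implies not p, x   [Dia-rule on 13: fresh world x, wRx]
18. not p, x   [implies-rule on 17 (branches; this branch)]
Accessibility: uRu, uRv, uRw, vRu, vRv, wRu, wRw, wRx, xRw, xRx

Satisfiable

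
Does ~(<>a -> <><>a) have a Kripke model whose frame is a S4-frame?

1. ~(<>a -> <><>a), u
2. <>a, u
3. ~<><>a, u
4. ~<>a, u
5. ~a, u
6. a, v
7. ~<>a, v
8. ~a, v
Accessibility: uRu, uRv, vRv
Branch closes: a and ~a both at v.
All branches of the tableau close; one closing branch shown above.

Unsatisfiable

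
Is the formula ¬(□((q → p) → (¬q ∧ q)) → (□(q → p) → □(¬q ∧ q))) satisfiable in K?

1. ¬(□((q → p) → (¬q ∧ q)) → (□(q → p) → □(¬q ∧ q))), 0
2. □((q → p) → (¬q ∧ q)), 0
3. ¬(□(q → p) → □(¬q ∧ q)), 0
4. □(q → p), 0
5. ¬□(¬q ∧ q), 0
6. ¬(¬q ∧ q), 1
7. (q → p) → (¬q ∧ q), 1
8. q → p, 1
9. q, 1
10. ¬(q → p), 1
11. ¬p, 1
12. p, 1
Accessibility: 0R1
Branch closes: p and ¬p both at 1.
All branches of the tableau close; one closing branch shown above.

No, unsatisfiable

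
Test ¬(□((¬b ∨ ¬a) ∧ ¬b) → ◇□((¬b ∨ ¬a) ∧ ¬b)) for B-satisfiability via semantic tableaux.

Unsatisfiable (every branch closes)

1. ¬(□((¬b ∨ ¬a) ∧ ¬b) → ◇□((¬b ∨ ¬a) ∧ ¬b)), w0
2. □((¬b ∨ ¬a) ∧ ¬b), w0   [¬→-rule on 1]
3. ¬◇□((¬b ∨ ¬a) ∧ ¬b), w0   [¬→-rule on 1]
4. (¬b ∨ ¬a) ∧ ¬b, w0   [□-rule on 2 via w0Rw0]
5. ¬b ∨ ¬a, w0   [∧-rule on 4]
6. ¬b, w0   [∧-rule on 4]
7. ¬□((¬b ∨ ¬a) ∧ ¬b), w0   [¬◇-rule on 3 via w0Rw0]
8. ¬a, w0   [∨-rule on 5 (branches; this branch)]
9. ¬((¬b ∨ ¬a) ∧ ¬b), w1   [¬□-rule on 7: fresh world w1, w0Rw1]
10. (¬b ∨ ¬a) ∧ ¬b, w1   [□-rule on 2 via w0Rw1]
11. ¬b ∨ ¬a, w1   [∧-rule on 10]
12. ¬b, w1   [∧-rule on 10]
13. ¬□((¬b ∨ ¬a) ∧ ¬b), w1   [¬◇-rule on 3 via w0Rw1]
14. ¬(¬b ∨ ¬a), w1   [¬∧-rule on 9 (branches; this branch)]
15. b, w1   [¬∨-rule on 14]
16. a, w1   [¬∨-rule on 14]
Accessibility: w0Rw0, w0Rw1, w1Rw0, w1Rw1
Branch closes: b and ¬b both at w1.
(One branch shown.) All branches close.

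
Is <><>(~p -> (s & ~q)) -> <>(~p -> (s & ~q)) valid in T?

Tableau for the negation ~(<><>(~p -> (s & ~q)) -> <>(~p -> (s & ~q))):
1. ~(<><>(~p -> (s & ~q)) -> <>(~p -> (s & ~q))), 0
2. <><>(~p -> (s & ~q)), 0
3. ~<>(~p -> (s & ~q)), 0
4. ~(~p -> (s & ~q)), 0
5. ~p, 0
6. ~(s & ~q), 0
7. q, 0
8. <>(~p -> (s & ~q)), 1
9. ~(~p -> (s & ~q)), 1
10. ~p, 1
11. ~(s & ~q), 1
12. q, 1
13. ~p -> (s & ~q), 2
14. s & ~q, 2
15. s, 2
16. ~q, 2
Accessibility: 0R0, 0R1, 1R1, 1R2, 2R2
The negation has an open branch (countermodel exists).

Not valid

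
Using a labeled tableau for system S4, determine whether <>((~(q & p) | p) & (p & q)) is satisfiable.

1. <>((~(q & p) | p) & (p & q)), w0
2. (~(q & p) | p) & (p & q), w1   [<>-rule on 1: fresh world w1, w0Rw1]
3. ~(q & p) | p, w1   [&-rule on 2]
4. p & q, w1   [&-rule on 2]
5. p, w1   [&-rule on 4]
6. q, w1   [&-rule on 4]
Accessibility: w0Rw0, w0Rw1, w1Rw1

Yes, satisfiable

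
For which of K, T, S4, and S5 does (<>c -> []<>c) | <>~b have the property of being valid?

S5

S4-tableau for the negation ~((<>c -> []<>c) | <>~b):
1. ~((<>c -> []<>c) | <>~b), 0
2. ~(<>c -> []<>c), 0
3. ~<>~b, 0
4. <>c, 0
5. ~[]<>c, 0
6. b, 0
7. c, 1
8. b, 1
9. ~<>c, 2
10. b, 2
11. ~c, 2
Accessibility: 0R0, 0R1, 0R2, 1R1, 2R2
Complete open branch: countermodel on an S4-frame, so not valid in S4, nor in K, T (the same frame is also a K-frame and a T-frame).
S5-tableau for the negation ~((<>c -> []<>c) | <>~b):
1. ~((<>c -> []<>c) | <>~b), 0
2. ~(<>c -> []<>c), 0
3. ~<>~b, 0
4. <>c, 0
5. ~[]<>c, 0
6. b, 0
7. c, 1
8. b, 1
9. ~<>c, 2
10. b, 2
11. ~c, 0
12. ~c, 1
Accessibility: 0R0, 0R1, 0R2, 1R0, 1R1, 1R2, 2R0, 2R1, 2R2
Branch closes: c and ~c both at 1.
Every branch closes (one shown): valid in S5.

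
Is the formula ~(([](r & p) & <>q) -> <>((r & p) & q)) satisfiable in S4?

1. ~(([](r & p) & <>q) -> <>((r & p) & q)), 0
2. [](r & p) & <>q, 0
3. ~<>((r & p) & q), 0
4. [](r & p), 0
5. <>q, 0
6. ~((r & p) & q), 0
7. r & p, 0
8. r, 0
9. p, 0
10. ~q, 0
11. q, 1
12. ~((r & p) & q), 1
13. r & p, 1
14. r, 1
15. p, 1
16. ~(r & p), 1
17. ~p, 1
Accessibility: 0R0, 0R1, 1R1
Branch closes: p and ~p both at 1.
(One branch shown.) All branches close.

No, unsatisfiable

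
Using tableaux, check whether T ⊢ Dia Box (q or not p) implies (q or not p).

Tableau for the negation not (Dia Box (q or not p) implies (q or not p)):
1. not (Dia Box (q or not p) implies (q or not p)), w0
2. Dia Box (q or not p), w0
3. not (q or not p), w0
4. not q, w0
5. p, w0
6. Box (q or not p), w1
7. q or not p, w1
8. not p, w1
Accessibility: w0Rw0, w0Rw1, w1Rw1
The negation has an open branch (countermodel exists).

Not valid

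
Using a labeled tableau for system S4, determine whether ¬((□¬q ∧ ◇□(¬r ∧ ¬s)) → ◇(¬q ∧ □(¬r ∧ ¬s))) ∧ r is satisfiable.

1. ¬((□¬q ∧ ◇□(¬r ∧ ¬s)) → ◇(¬q ∧ □(¬r ∧ ¬s))) ∧ r, w0
2. ¬((□¬q ∧ ◇□(¬r ∧ ¬s)) → ◇(¬q ∧ □(¬r ∧ ¬s))), w0   [∧-rule on 1]
3. r, w0   [∧-rule on 1]
4. □¬q ∧ ◇□(¬r ∧ ¬s), w0   [¬→-rule on 2]
5. ¬◇(¬q ∧ □(¬r ∧ ¬s)), w0   [¬→-rule on 2]
6. □¬q, w0   [∧-rule on 4]
7. ◇□(¬r ∧ ¬s), w0   [∧-rule on 4]
8. ¬(¬q ∧ □(¬r ∧ ¬s)), w0   [¬◇-rule on 5 via w0Rw0]
9. ¬q, w0   [□-rule on 6 via w0Rw0]
10. ¬□(¬r ∧ ¬s), w0   [¬∧-rule on 8 (branches; this branch)]
11. □(¬r ∧ ¬s), w1   [◇-rule on 7: fresh world w1, w0Rw1]
12. ¬(¬q ∧ □(¬r ∧ ¬s)), w1   [¬◇-rule on 5 via w0Rw1]
13. ¬q, w1   [□-rule on 6 via w0Rw1]
14. ¬r ∧ ¬s, w1   [□-rule on 11 via w1Rw1]
15. ¬r, w1   [∧-rule on 14]
16. ¬s, w1   [∧-rule on 14]
17. ¬□(¬r ∧ ¬s), w1   [¬∧-rule on 12 (branches; this branch)]
18. ¬(¬r ∧ ¬s), w2   [¬□-rule on 10: fresh world w2, w0Rw2]
19. ¬(¬q ∧ □(¬r ∧ ¬s)), w2   [¬◇-rule on 5 via w0Rw2]
20. ¬q, w2   [□-rule on 6 via w0Rw2]
21. s, w2   [¬∧-rule on 18 (branches; this branch)]
22. ¬□(¬r ∧ ¬s), w2   [¬∧-rule on 19 (branches; this branch)]
23. ¬(¬r ∧ ¬s), w3   [¬□-rule on 17: fresh world w3, w1Rw3]
24. ¬(¬q ∧ □(¬r ∧ ¬s)), w3   [¬◇-rule on 5 via w0Rw3]
25. ¬q, w3   [□-rule on 6 via w0Rw3]
26. ¬r ∧ ¬s, w3   [□-rule on 11 via w1Rw3]
27. ¬r, w3   [∧-rule on 26]
28. ¬s, w3   [∧-rule on 26]
29. s, w3   [¬∧-rule on 23 (branches; this branch)]
Accessibility: w0Rw0, w0Rw1, w0Rw2, w0Rw3, w1Rw1, w1Rw3, w2Rw2, w3Rw3
Branch closes: s and ¬s both at w3.
All branches of the tableau close; one closing branch shown above.

Unsatisfiable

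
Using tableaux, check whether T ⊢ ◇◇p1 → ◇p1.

Tableau for the negation ¬(◇◇p1 → ◇p1):
1. ¬(◇◇p1 → ◇p1), 0
2. ◇◇p1, 0
3. ¬◇p1, 0
4. ¬p1, 0
5. ◇p1, 1
6. ¬p1, 1
7. p1, 2
Accessibility: 0R0, 0R1, 1R1, 1R2, 2R2
The negation has an open branch (countermodel exists).

Not valid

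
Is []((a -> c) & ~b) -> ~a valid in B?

Tableau for the negation ~([]((a -> c) & ~b) -> ~a):
1. ~([]((a -> c) & ~b) -> ~a), 0
2. []((a -> c) & ~b), 0   [~->-rule on 1]
3. a, 0   [~->-rule on 1]
4. (a -> c) & ~b, 0   [[]-rule on 2 via 0R0]
5. a -> c, 0   [&-rule on 4]
6. ~b, 0   [&-rule on 4]
7. c, 0   [->-rule on 5 (branches; this branch)]
Accessibility: 0R0
The negation has an open branch (countermodel exists).

Invalid (countermodel exists)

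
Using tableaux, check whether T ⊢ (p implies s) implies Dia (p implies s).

Yes, valid

Tableau for the negation not ((p implies s) implies Dia (p implies s)):
1. not ((p implies s) implies Dia (p implies s)), w0
2. p implies s, w0   [neg-implies-rule on 1]
3. not Dia (p implies s), w0   [neg-implies-rule on 1]
4. not (p implies s), w0   [neg-Dia-rule on 3 via w0Rw0]
5. p, w0   [neg-implies-rule on 4]
6. not s, w0   [neg-implies-rule on 4]
7. s, w0   [implies-rule on 2 (branches; this branch)]
Accessibility: w0Rw0
Branch closes: s and not s both at w0.
Every branch of the negation's tableau closes; the branch above is one of them.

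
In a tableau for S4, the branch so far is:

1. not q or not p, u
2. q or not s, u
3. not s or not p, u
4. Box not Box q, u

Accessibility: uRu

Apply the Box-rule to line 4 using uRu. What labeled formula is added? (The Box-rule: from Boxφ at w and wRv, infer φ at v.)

not Box q, u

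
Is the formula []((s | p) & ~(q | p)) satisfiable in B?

1. []((s | p) & ~(q | p)), w0
2. (s | p) & ~(q | p), w0
3. s | p, w0
4. ~(q | p), w0
5. ~q, w0
6. ~p, w0
7. s, w0
Accessibility: w0Rw0

Yes, satisfiable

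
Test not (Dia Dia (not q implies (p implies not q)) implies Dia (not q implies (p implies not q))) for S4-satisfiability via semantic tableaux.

Unsatisfiable

1. not (Dia Dia (not q implies (p implies not q)) implies Dia (not q implies (p implies not q))), 0
2. Dia Dia (not q implies (p implies not q)), 0   [neg-implies-rule on 1]
3. not Dia (not q implies (p implies not q)), 0   [neg-implies-rule on 1]
4. not (not q implies (p implies not q)), 0   [neg-Dia-rule on 3 via 0R0]
5. not q, 0   [neg-implies-rule on 4]
6. not (p implies not q), 0   [neg-implies-rule on 4]
7. p, 0   [neg-implies-rule on 6]
8. q, 0   [neg-implies-rule on 6]
Accessibility: 0R0
Branch closes: q and not q both at 0.
All branches of the tableau close; one closing branch shown above.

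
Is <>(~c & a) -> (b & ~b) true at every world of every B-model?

Invalid (countermodel exists)

Tableau for the negation ~(<>(~c & a) -> (b & ~b)):
1. ~(<>(~c & a) -> (b & ~b)), w0
2. <>(~c & a), w0
3. ~(b & ~b), w0
4. b, w0
5. ~c & a, w1
6. ~c, w1
7. a, w1
Accessibility: w0Rw0, w0Rw1, w1Rw0, w1Rw1
The negation has an open branch (countermodel exists).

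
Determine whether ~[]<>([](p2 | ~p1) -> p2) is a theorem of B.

Invalid (countermodel exists)

Tableau for the negation []<>([](p2 | ~p1) -> p2):
1. []<>([](p2 | ~p1) -> p2), w0
2. <>([](p2 | ~p1) -> p2), w0   [[]-rule on 1 via w0Rw0]
3. [](p2 | ~p1) -> p2, w1   [<>-rule on 2: fresh world w1, w0Rw1]
4. <>([](p2 | ~p1) -> p2), w1   [[]-rule on 1 via w0Rw1]
5. p2, w1   [->-rule on 3 (branches; this branch)]
6. [](p2 | ~p1) -> p2, w2   [<>-rule on 4: fresh world w2, w1Rw2]
7. p2, w2   [->-rule on 6 (branches; this branch)]
Accessibility: w0Rw0, w0Rw1, w1Rw0, w1Rw1, w1Rw2, w2Rw1, w2Rw2
The negation has an open branch (countermodel exists).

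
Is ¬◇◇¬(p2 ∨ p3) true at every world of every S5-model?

No, not valid

Tableau for the negation ◇◇¬(p2 ∨ p3):
1. ◇◇¬(p2 ∨ p3), u
2. ◇¬(p2 ∨ p3), v
3. ¬(p2 ∨ p3), w
4. ¬p2, w
5. ¬p3, w
Accessibility: uRu, uRv, uRw, vRu, vRv, vRw, wRu, wRv, wRw
The negation has an open branch (countermodel exists).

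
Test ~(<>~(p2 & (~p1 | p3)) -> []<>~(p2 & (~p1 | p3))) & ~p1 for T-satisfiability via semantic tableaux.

Satisfiable

1. ~(<>~(p2 & (~p1 | p3)) -> []<>~(p2 & (~p1 | p3))) & ~p1, w0
2. ~(<>~(p2 & (~p1 | p3)) -> []<>~(p2 & (~p1 | p3))), w0   [&-rule on 1]
3. ~p1, w0   [&-rule on 1]
4. <>~(p2 & (~p1 | p3)), w0   [~->-rule on 2]
5. ~[]<>~(p2 & (~p1 | p3)), w0   [~->-rule on 2]
6. ~(p2 & (~p1 | p3)), w1   [<>-rule on 4: fresh world w1, w0Rw1]
7. ~(~p1 | p3), w1   [~&-rule on 6 (branches; this branch)]
8. p1, w1   [~|-rule on 7]
9. ~p3, w1   [~|-rule on 7]
10. ~<>~(p2 & (~p1 | p3)), w2   [~[]-rule on 5: fresh world w2, w0Rw2]
11. p2 & (~p1 | p3), w2   [~<>-rule on 10 via w2Rw2]
12. p2, w2   [&-rule on 11]
13. ~p1 | p3, w2   [&-rule on 11]
14. p3, w2   [|-rule on 13 (branches; this branch)]
Accessibility: w0Rw0, w0Rw1, w0Rw2, w1Rw1, w2Rw2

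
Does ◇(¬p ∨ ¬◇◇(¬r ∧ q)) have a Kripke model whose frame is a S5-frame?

1. ◇(¬p ∨ ¬◇◇(¬r ∧ q)), u
2. ¬p ∨ ¬◇◇(¬r ∧ q), v   [◇-rule on 1: fresh world v, uRv]
3. ¬◇◇(¬r ∧ q), v   [∨-rule on 2 (branches; this branch)]
4. ¬◇(¬r ∧ q), u   [¬◇-rule on 3 via vRu]
5. ¬◇(¬r ∧ q), v   [¬◇-rule on 3 via vRv]
6. ¬(¬r ∧ q), u   [¬◇-rule on 4 via uRu]
7. ¬(¬r ∧ q), v   [¬◇-rule on 4 via uRv]
8. ¬q, u   [¬∧-rule on 6 (branches; this branch)]
9. ¬q, v   [¬∧-rule on 7 (branches; this branch)]
Accessibility: uRu, uRv, vRu, vRv

Satisfiable (open branch found)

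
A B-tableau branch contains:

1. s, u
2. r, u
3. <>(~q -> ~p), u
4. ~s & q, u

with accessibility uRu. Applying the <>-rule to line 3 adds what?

a fresh world v with uRv, and ~q -> ~p at v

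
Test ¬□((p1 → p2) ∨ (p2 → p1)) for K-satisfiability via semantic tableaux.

No, unsatisfiable

1. ¬□((p1 → p2) ∨ (p2 → p1)), u
2. ¬((p1 → p2) ∨ (p2 → p1)), v
3. ¬(p1 → p2), v
4. ¬(p2 → p1), v
5. p1, v
6. ¬p2, v
7. p2, v
8. ¬p1, v
Accessibility: uRv
Branch closes: p2 and ¬p2 both at v.
(One branch shown.) All branches close.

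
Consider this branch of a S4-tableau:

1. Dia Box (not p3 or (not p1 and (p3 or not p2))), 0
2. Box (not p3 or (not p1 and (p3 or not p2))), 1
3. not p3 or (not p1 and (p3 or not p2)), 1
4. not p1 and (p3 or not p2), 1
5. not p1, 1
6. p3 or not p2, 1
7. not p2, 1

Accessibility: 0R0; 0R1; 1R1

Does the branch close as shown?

No, open

There is no literal clash: for every atom and world, at most one sign appears.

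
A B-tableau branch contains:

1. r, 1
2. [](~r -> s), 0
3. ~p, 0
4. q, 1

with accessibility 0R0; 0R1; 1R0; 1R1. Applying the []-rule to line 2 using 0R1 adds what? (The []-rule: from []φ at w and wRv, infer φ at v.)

~r -> s, 1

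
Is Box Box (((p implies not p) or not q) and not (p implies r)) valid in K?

Tableau for the negation not Box Box (((p implies not p) or not q) and not (p implies r)):
1. not Box Box (((p implies not p) or not q) and not (p implies r)), u
2. not Box (((p implies not p) or not q) and not (p implies r)), v
3. not (((p implies not p) or not q) and not (p implies r)), w
4. p implies r, w
5. r, w
Accessibility: uRv, vRw
The negation has an open branch (countermodel exists).

Invalid (countermodel exists)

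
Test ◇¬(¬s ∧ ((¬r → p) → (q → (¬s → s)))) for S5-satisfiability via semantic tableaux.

Yes, satisfiable

1. ◇¬(¬s ∧ ((¬r → p) → (q → (¬s → s)))), u
2. ¬(¬s ∧ ((¬r → p) → (q → (¬s → s)))), v   [◇-rule on 1: fresh world v, uRv]
3. ¬((¬r → p) → (q → (¬s → s))), v   [¬∧-rule on 2 (branches; this branch)]
4. ¬r → p, v   [¬→-rule on 3]
5. ¬(q → (¬s → s)), v   [¬→-rule on 3]
6. q, v   [¬→-rule on 5]
7. ¬(¬s → s), v   [¬→-rule on 5]
8. ¬s, v   [¬→-rule on 7]
9. p, v   [→-rule on 4 (branches; this branch)]
Accessibility: uRu, uRv, vRu, vRv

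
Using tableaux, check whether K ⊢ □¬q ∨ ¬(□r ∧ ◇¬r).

Tableau for the negation ¬(□¬q ∨ ¬(□r ∧ ◇¬r)):
1. ¬(□¬q ∨ ¬(□r ∧ ◇¬r)), w0
2. ¬□¬q, w0
3. □r ∧ ◇¬r, w0
4. □r, w0
5. ◇¬r, w0
6. q, w1
7. r, w1
8. ¬r, w2
9. r, w2
Accessibility: w0Rw1, w0Rw2
Branch closes: r and ¬r both at w2.
All branches of the negation close; one closing branch shown above.

Yes, valid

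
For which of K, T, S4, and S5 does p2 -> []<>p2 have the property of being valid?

S4-tableau for the negation ~(p2 -> []<>p2):
1. ~(p2 -> []<>p2), u
2. p2, u   [~->-rule on 1]
3. ~[]<>p2, u   [~->-rule on 1]
4. ~<>p2, v   [~[]-rule on 3: fresh world v, uRv]
5. ~p2, v   [~<>-rule on 4 via vRv]
Accessibility: uRu, uRv, vRv
Complete open branch: countermodel on an S4-frame, so not valid in S4, nor in K, T (the same frame is also a K-frame and a T-frame).
S5-tableau for the negation ~(p2 -> []<>p2):
1. ~(p2 -> []<>p2), u
2. p2, u   [~->-rule on 1]
3. ~[]<>p2, u   [~->-rule on 1]
4. ~<>p2, v   [~[]-rule on 3: fresh world v, uRv]
5. ~p2, u   [~<>-rule on 4 via vRu]
Accessibility: uRu, uRv, vRu, vRv
Branch closes: p2 and ~p2 both at u.
Every branch closes (one shown): valid in S5.

S5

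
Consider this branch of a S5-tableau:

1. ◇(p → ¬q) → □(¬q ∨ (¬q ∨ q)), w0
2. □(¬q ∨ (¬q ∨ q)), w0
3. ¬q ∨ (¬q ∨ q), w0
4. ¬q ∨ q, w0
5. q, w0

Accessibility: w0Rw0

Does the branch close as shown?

No, open

No atom appears with both signs at the same world.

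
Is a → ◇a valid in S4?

Tableau for the negation ¬(a → ◇a):
1. ¬(a → ◇a), 0
2. a, 0
3. ¬◇a, 0
4. ¬a, 0
Accessibility: 0R0
Branch closes: a and ¬a both at 0.
All branches of the negation close; one closing branch shown above.

Yes, valid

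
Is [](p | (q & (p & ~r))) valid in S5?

Invalid (countermodel exists)

Tableau for the negation ~[](p | (q & (p & ~r))):
1. ~[](p | (q & (p & ~r))), u
2. ~(p | (q & (p & ~r))), v
3. ~p, v
4. ~(q & (p & ~r)), v
5. ~(p & ~r), v
6. r, v
Accessibility: uRu, uRv, vRu, vRv
The negation has an open branch (countermodel exists).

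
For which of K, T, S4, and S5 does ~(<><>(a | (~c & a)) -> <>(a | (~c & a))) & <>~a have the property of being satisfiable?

T-tableau for the formula:
1. ~(<><>(a | (~c & a)) -> <>(a | (~c & a))) & <>~a, 0
2. ~(<><>(a | (~c & a)) -> <>(a | (~c & a))), 0
3. <>~a, 0
4. <><>(a | (~c & a)), 0
5. ~<>(a | (~c & a)), 0
6. ~(a | (~c & a)), 0
7. ~a, 0
8. ~(~c & a), 0
9. ~a, 1
10. ~(a | (~c & a)), 1
11. ~(~c & a), 1
12. <>(a | (~c & a)), 2
13. ~(a | (~c & a)), 2
14. ~a, 2
15. ~(~c & a), 2
16. a | (~c & a), 3
17. ~c & a, 3
18. ~c, 3
19. a, 3
Accessibility: 0R0, 0R1, 0R2, 1R1, 2R2, 2R3, 3R3
Complete open branch: satisfiable in T, hence also in K (this T-model is also a K-model).
S4-tableau for the formula:
1. ~(<><>(a | (~c & a)) -> <>(a | (~c & a))) & <>~a, 0
2. ~(<><>(a | (~c & a)) -> <>(a | (~c & a))), 0
3. <>~a, 0
4. <><>(a | (~c & a)), 0
5. ~<>(a | (~c & a)), 0
6. ~(a | (~c & a)), 0
7. ~a, 0
8. ~(~c & a), 0
9. ~a, 1
10. ~(a | (~c & a)), 1
11. ~(~c & a), 1
12. <>(a | (~c & a)), 2
13. ~(a | (~c & a)), 2
14. ~a, 2
15. ~(~c & a), 2
16. a | (~c & a), 3
17. ~(a | (~c & a)), 3
18. ~a, 3
19. ~(~c & a), 3
20. ~c & a, 3
21. ~c, 3
22. a, 3
Accessibility: 0R0, 0R1, 0R2, 0R3, 1R1, 2R2, 2R3, 3R3
Branch closes: a and ~a both at 3.
Every branch closes (one shown): unsatisfiable in S4, hence also in S5 (every S5-frame is an S4-frame).

K, T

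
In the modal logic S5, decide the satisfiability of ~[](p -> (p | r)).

Unsatisfiable (every branch closes)

1. ~[](p -> (p | r)), w0
2. ~(p -> (p | r)), w1
3. p, w1
4. ~(p | r), w1
5. ~p, w1
6. ~r, w1
Accessibility: w0Rw0, w0Rw1, w1Rw0, w1Rw1
Branch closes: p and ~p both at w1.
All branches of the tableau close; one closing branch shown above.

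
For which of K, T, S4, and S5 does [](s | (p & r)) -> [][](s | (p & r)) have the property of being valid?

S4, S5

S4-tableau for the negation ~([](s | (p & r)) -> [][](s | (p & r))):
1. ~([](s | (p & r)) -> [][](s | (p & r))), 0
2. [](s | (p & r)), 0
3. ~[][](s | (p & r)), 0
4. s | (p & r), 0
5. p & r, 0
6. p, 0
7. r, 0
8. ~[](s | (p & r)), 1
9. s | (p & r), 1
10. p & r, 1
11. p, 1
12. r, 1
13. ~(s | (p & r)), 2
14. ~s, 2
15. ~(p & r), 2
16. s | (p & r), 2
17. ~r, 2
18. p & r, 2
19. p, 2
20. r, 2
Accessibility: 0R0, 0R1, 0R2, 1R1, 1R2, 2R2
Branch closes: r and ~r both at 2.
Every branch closes (one shown): valid in S4, hence also in S5 (every theorem of S4 is a theorem of S5).
T-tableau for the negation ~([](s | (p & r)) -> [][](s | (p & r))):
1. ~([](s | (p & r)) -> [][](s | (p & r))), 0
2. [](s | (p & r)), 0
3. ~[][](s | (p & r)), 0
4. s | (p & r), 0
5. p & r, 0
6. p, 0
7. r, 0
8. ~[](s | (p & r)), 1
9. s | (p & r), 1
10. p & r, 1
11. p, 1
12. r, 1
13. ~(s | (p & r)), 2
14. ~s, 2
15. ~(p & r), 2
16. ~r, 2
Accessibility: 0R0, 0R1, 1R1, 1R2, 2R2
Complete open branch: countermodel on a T-frame, so not valid in T, nor in K (the same frame is also a K-frame).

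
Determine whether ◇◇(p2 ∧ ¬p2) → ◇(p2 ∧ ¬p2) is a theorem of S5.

Tableau for the negation ¬(◇◇(p2 ∧ ¬p2) → ◇(p2 ∧ ¬p2)):
1. ¬(◇◇(p2 ∧ ¬p2) → ◇(p2 ∧ ¬p2)), 0
2. ◇◇(p2 ∧ ¬p2), 0
3. ¬◇(p2 ∧ ¬p2), 0
4. ¬(p2 ∧ ¬p2), 0
5. p2, 0
6. ◇(p2 ∧ ¬p2), 1
7. ¬(p2 ∧ ¬p2), 1
8. p2, 1
9. p2 ∧ ¬p2, 2
10. p2, 2
11. ¬p2, 2
Accessibility: 0R0, 0R1, 0R2, 1R0, 1R1, 1R2, 2R0, 2R1, 2R2
Branch closes: p2 and ¬p2 both at 2.
All branches of the negation close; one closing branch shown above.

Valid in S5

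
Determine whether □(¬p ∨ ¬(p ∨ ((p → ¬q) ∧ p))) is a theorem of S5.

Tableau for the negation ¬□(¬p ∨ ¬(p ∨ ((p → ¬q) ∧ p))):
1. ¬□(¬p ∨ ¬(p ∨ ((p → ¬q) ∧ p))), 0
2. ¬(¬p ∨ ¬(p ∨ ((p → ¬q) ∧ p))), 1
3. p, 1
4. p ∨ ((p → ¬q) ∧ p), 1
5. (p → ¬q) ∧ p, 1
6. p → ¬q, 1
7. ¬q, 1
Accessibility: 0R0, 0R1, 1R0, 1R1
The negation has an open branch (countermodel exists).

No, not valid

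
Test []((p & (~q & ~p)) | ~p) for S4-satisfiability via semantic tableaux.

Satisfiable (open branch found)

1. []((p & (~q & ~p)) | ~p), w0
2. (p & (~q & ~p)) | ~p, w0
3. ~p, w0
Accessibility: w0Rw0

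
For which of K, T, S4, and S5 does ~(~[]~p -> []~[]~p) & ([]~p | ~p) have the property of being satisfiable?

S5-tableau for the formula:
1. ~(~[]~p -> []~[]~p) & ([]~p | ~p), w0
2. ~(~[]~p -> []~[]~p), w0
3. []~p | ~p, w0
4. ~[]~p, w0
5. ~[]~[]~p, w0
6. ~p, w0
7. p, w1
8. []~p, w2
9. ~p, w1
Accessibility: w0Rw0, w0Rw1, w0Rw2, w1Rw0, w1Rw1, w1Rw2, w2Rw0, w2Rw1, w2Rw2
Branch closes: p and ~p both at w1.
Every branch closes (one shown): unsatisfiable in S5.
S4-tableau for the formula:
1. ~(~[]~p -> []~[]~p) & ([]~p | ~p), w0
2. ~(~[]~p -> []~[]~p), w0
3. []~p | ~p, w0
4. ~[]~p, w0
5. ~[]~[]~p, w0
6. ~p, w0
7. p, w1
8. []~p, w2
9. ~p, w2
Accessibility: w0Rw0, w0Rw1, w0Rw2, w1Rw1, w2Rw2
Complete open branch: satisfiable in S4, hence also in K, T (this S4-model is also a K-model and a T-model).

K, T, S4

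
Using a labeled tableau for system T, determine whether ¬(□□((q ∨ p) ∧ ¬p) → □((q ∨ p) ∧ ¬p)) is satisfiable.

Unsatisfiable (every branch closes)

1. ¬(□□((q ∨ p) ∧ ¬p) → □((q ∨ p) ∧ ¬p)), u
2. □□((q ∨ p) ∧ ¬p), u
3. ¬□((q ∨ p) ∧ ¬p), u
4. □((q ∨ p) ∧ ¬p), u
5. (q ∨ p) ∧ ¬p, u
6. q ∨ p, u
7. ¬p, u
8. q, u
9. ¬((q ∨ p) ∧ ¬p), v
10. □((q ∨ p) ∧ ¬p), v
11. (q ∨ p) ∧ ¬p, v
12. q ∨ p, v
13. ¬p, v
14. ¬(q ∨ p), v
15. ¬q, v
16. p, v
Accessibility: uRu, uRv, vRv
Branch closes: p and ¬p both at v.
(One branch shown.) All branches close.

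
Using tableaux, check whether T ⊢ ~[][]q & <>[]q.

Tableau for the negation ~(~[][]q & <>[]q):
1. ~(~[][]q & <>[]q), w0
2. ~<>[]q, w0   [~&-rule on 1 (branches; this branch)]
3. ~[]q, w0   [~<>-rule on 2 via w0Rw0]
4. ~q, w1   [~[]-rule on 3: fresh world w1, w0Rw1]
5. ~[]q, w1   [~<>-rule on 2 via w0Rw1]
6. ~q, w2   [~[]-rule on 5: fresh world w2, w1Rw2]
Accessibility: w0Rw0, w0Rw1, w1Rw1, w1Rw2, w2Rw2
The negation has an open branch (countermodel exists).

No, not valid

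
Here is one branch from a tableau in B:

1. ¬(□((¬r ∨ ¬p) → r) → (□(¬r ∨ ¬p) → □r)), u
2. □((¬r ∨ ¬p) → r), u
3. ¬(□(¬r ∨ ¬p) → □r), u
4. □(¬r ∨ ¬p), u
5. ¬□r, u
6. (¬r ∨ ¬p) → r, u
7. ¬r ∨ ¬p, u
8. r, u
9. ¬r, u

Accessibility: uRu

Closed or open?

Both r and ¬r appear at u.

Yes, closed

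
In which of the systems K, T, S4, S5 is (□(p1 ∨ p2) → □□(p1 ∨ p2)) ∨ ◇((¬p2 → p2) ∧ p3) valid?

S4, S5

T-tableau for the negation ¬((□(p1 ∨ p2) → □□(p1 ∨ p2)) ∨ ◇((¬p2 → p2) ∧ p3)):
1. ¬((□(p1 ∨ p2) → □□(p1 ∨ p2)) ∨ ◇((¬p2 → p2) ∧ p3)), 0
2. ¬(□(p1 ∨ p2) → □□(p1 ∨ p2)), 0
3. ¬◇((¬p2 → p2) ∧ p3), 0
4. □(p1 ∨ p2), 0
5. ¬□□(p1 ∨ p2), 0
6. ¬((¬p2 → p2) ∧ p3), 0
7. p1 ∨ p2, 0
8. ¬p3, 0
9. p2, 0
10. ¬□(p1 ∨ p2), 1
11. ¬((¬p2 → p2) ∧ p3), 1
12. p1 ∨ p2, 1
13. ¬p3, 1
14. p2, 1
15. ¬(p1 ∨ p2), 2
16. ¬p1, 2
17. ¬p2, 2
Accessibility: 0R0, 0R1, 1R1, 1R2, 2R2
Complete open branch: countermodel on a T-frame, so not valid in T, nor in K (the same frame is also a K-frame).
S4-tableau for the negation ¬((□(p1 ∨ p2) → □□(p1 ∨ p2)) ∨ ◇((¬p2 → p2) ∧ p3)):
1. ¬((□(p1 ∨ p2) → □□(p1 ∨ p2)) ∨ ◇((¬p2 → p2) ∧ p3)), 0
2. ¬(□(p1 ∨ p2) → □□(p1 ∨ p2)), 0
3. ¬◇((¬p2 → p2) ∧ p3), 0
4. □(p1 ∨ p2), 0
5. ¬□□(p1 ∨ p2), 0
6. ¬((¬p2 → p2) ∧ p3), 0
7. p1 ∨ p2, 0
8. ¬(¬p2 → p2), 0
9. ¬p2, 0
10. p1, 0
11. ¬□(p1 ∨ p2), 1
12. ¬((¬p2 → p2) ∧ p3), 1
13. p1 ∨ p2, 1
14. ¬(¬p2 → p2), 1
15. ¬p2, 1
16. p1, 1
17. ¬(p1 ∨ p2), 2
18. ¬p1, 2
19. ¬p2, 2
20. ¬((¬p2 → p2) ∧ p3), 2
21. p1 ∨ p2, 2
22. ¬(¬p2 → p2), 2
23. p2, 2
Accessibility: 0R0, 0R1, 0R2, 1R1, 1R2, 2R2
Branch closes: p2 and ¬p2 both at 2.
Every branch closes (one shown): valid in S4, hence also in S5 (every theorem of S4 is a theorem of S5).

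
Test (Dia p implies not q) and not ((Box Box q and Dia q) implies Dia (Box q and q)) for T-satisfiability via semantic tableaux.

Unsatisfiable

1. (Dia p implies not q) and not ((Box Box q and Dia q) implies Dia (Box q and q)), u
2. Dia p implies not q, u
3. not ((Box Box q and Dia q) implies Dia (Box q and q)), u
4. Box Box q and Dia q, u
5. not Dia (Box q and q), u
6. Box Box q, u
7. Dia q, u
8. not (Box q and q), u
9. Box q, u
10. q, u
11. not Dia p, u
12. not p, u
13. not Box q, u
14. q, v
15. not (Box q and q), v
16. Box q, v
17. not p, v
18. not Box q, v
19. not q, w
20. not (Box q and q), w
21. Box q, w
22. q, w
Accessibility: uRu, uRv, uRw, vRv, wRw
Branch closes: q and not q both at w.
All branches of the tableau close; one closing branch shown above.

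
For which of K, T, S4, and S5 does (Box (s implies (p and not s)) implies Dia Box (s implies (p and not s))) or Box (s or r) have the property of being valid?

T, S4, S5

T-tableau for the negation not ((Box (s implies (p and not s)) implies Dia Box (s implies (p and not s))) or Box (s or r)):
1. not ((Box (s implies (p and not s)) implies Dia Box (s implies (p and not s))) or Box (s or r)), u
2. not (Box (s implies (p and not s)) implies Dia Box (s implies (p and not s))), u
3. not Box (s or r), u
4. Box (s implies (p and not s)), u
5. not Dia Box (s implies (p and not s)), u
6. s implies (p and not s), u
7. not Box (s implies (p and not s)), u
8. p and not s, u
9. p, u
10. not s, u
11. not (s or r), v
12. not s, v
13. not r, v
14. s implies (p and not s), v
15. not Box (s implies (p and not s)), v
16. p and not s, v
17. p, v
18. not (s implies (p and not s)), w
19. s, w
20. not (p and not s), w
21. s implies (p and not s), w
22. not Box (s implies (p and not s)), w
23. p and not s, w
24. p, w
25. not s, w
Accessibility: uRu, uRv, uRw, vRv, wRw
Branch closes: s and not s both at w.
Every branch closes (one shown): valid in T, hence also in S4, S5 (every theorem of T is a theorem of S4 and S5).
K-tableau for the negation not ((Box (s implies (p and not s)) implies Dia Box (s implies (p and not s))) or Box (s or r)):
1. not ((Box (s implies (p and not s)) implies Dia Box (s implies (p and not s))) or Box (s or r)), u
2. not (Box (s implies (p and not s)) implies Dia Box (s implies (p and not s))), u
3. not Box (s or r), u
4. Box (s implies (p and not s)), u
5. not Dia Box (s implies (p and not s)), u
6. not (s or r), v
7. not s, v
8. not r, v
9. s implies (p and not s), v
10. not Box (s implies (p and not s)), v
11. p and not s, v
12. p, v
13. not (s implies (p and not s)), w
14. s, w
15. not (p and not s), w
Accessibility: uRv, vRw
Complete open branch: countermodel on a K-frame, so not valid in K.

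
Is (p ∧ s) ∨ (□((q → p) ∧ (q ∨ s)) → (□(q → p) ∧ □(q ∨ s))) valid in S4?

Yes, valid

Tableau for the negation ¬((p ∧ s) ∨ (□((q → p) ∧ (q ∨ s)) → (□(q → p) ∧ □(q ∨ s)))):
1. ¬((p ∧ s) ∨ (□((q → p) ∧ (q ∨ s)) → (□(q → p) ∧ □(q ∨ s)))), 0
2. ¬(p ∧ s), 0   [¬∨-rule on 1]
3. ¬(□((q → p) ∧ (q ∨ s)) → (□(q → p) ∧ □(q ∨ s))), 0   [¬∨-rule on 1]
4. □((q → p) ∧ (q ∨ s)), 0   [¬→-rule on 3]
5. ¬(□(q → p) ∧ □(q ∨ s)), 0   [¬→-rule on 3]
6. (q → p) ∧ (q ∨ s), 0   [□-rule on 4 via 0R0]
7. q → p, 0   [∧-rule on 6]
8. q ∨ s, 0   [∧-rule on 6]
9. ¬s, 0   [¬∧-rule on 2 (branches; this branch)]
10. ¬□(q ∨ s), 0   [¬∧-rule on 5 (branches; this branch)]
11. p, 0   [→-rule on 7 (branches; this branch)]
12. q, 0   [∨-rule on 8 (branches; this branch)]
13. ¬(q ∨ s), 1   [¬□-rule on 10: fresh world 1, 0R1]
14. ¬q, 1   [¬∨-rule on 13]
15. ¬s, 1   [¬∨-rule on 13]
16. (q → p) ∧ (q ∨ s), 1   [□-rule on 4 via 0R1]
17. q → p, 1   [∧-rule on 16]
18. q ∨ s, 1   [∧-rule on 16]
19. p, 1   [→-rule on 17 (branches; this branch)]
20. s, 1   [∨-rule on 18 (branches; this branch)]
Accessibility: 0R0, 0R1, 1R1
Branch closes: s and ¬s both at 1.
Every branch of the negation's tableau closes; the branch above is one of them.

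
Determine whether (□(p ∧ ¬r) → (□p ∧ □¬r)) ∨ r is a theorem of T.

Tableau for the negation ¬((□(p ∧ ¬r) → (□p ∧ □¬r)) ∨ r):
1. ¬((□(p ∧ ¬r) → (□p ∧ □¬r)) ∨ r), w0
2. ¬(□(p ∧ ¬r) → (□p ∧ □¬r)), w0
3. ¬r, w0
4. □(p ∧ ¬r), w0
5. ¬(□p ∧ □¬r), w0
6. p ∧ ¬r, w0
7. p, w0
8. ¬□¬r, w0
9. r, w1
10. p ∧ ¬r, w1
11. p, w1
12. ¬r, w1
Accessibility: w0Rw0, w0Rw1, w1Rw1
Branch closes: r and ¬r both at w1.
All branches of the negation close; one closing branch shown above.

Yes, valid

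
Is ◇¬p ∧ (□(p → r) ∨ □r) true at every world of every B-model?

Tableau for the negation ¬(◇¬p ∧ (□(p → r) ∨ □r)):
1. ¬(◇¬p ∧ (□(p → r) ∨ □r)), 0
2. ¬(□(p → r) ∨ □r), 0
3. ¬□(p → r), 0
4. ¬□r, 0
5. ¬(p → r), 1
6. p, 1
7. ¬r, 1
8. ¬r, 2
Accessibility: 0R0, 0R1, 0R2, 1R0, 1R1, 2R0, 2R2
The negation has an open branch (countermodel exists).

Invalid (countermodel exists)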